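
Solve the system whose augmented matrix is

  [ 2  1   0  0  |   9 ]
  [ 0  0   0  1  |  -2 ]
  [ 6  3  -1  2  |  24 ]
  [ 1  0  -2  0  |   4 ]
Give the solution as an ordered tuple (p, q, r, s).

r1 → 1/2·r1
  [ 1  1/2   0  0  |  9/2 ]
  [ 0    0   0  1  |   -2 ]
  [ 6    3  -1  2  |   24 ]
  [ 1    0  -2  0  |    4 ]
r3 → r3 − 6·r1
  [ 1  1/2   0  0  |  9/2 ]
  [ 0    0   0  1  |   -2 ]
  [ 0    0  -1  2  |   -3 ]
  [ 1    0  -2  0  |    4 ]
r4 → r4 − r1
  [ 1   1/2   0  0  |   9/2 ]
  [ 0     0   0  1  |    -2 ]
  [ 0     0  -1  2  |    -3 ]
  [ 0  -1/2  -2  0  |  -1/2 ]
r2 <=> r4
  [ 1   1/2   0  0  |   9/2 ]
  [ 0  -1/2  -2  0  |  -1/2 ]
  [ 0     0  -1  2  |    -3 ]
  [ 0     0   0  1  |    -2 ]
r2 → -2·r2
  [ 1  1/2   0  0  |  9/2 ]
  [ 0    1   4  0  |    1 ]
  [ 0    0  -1  2  |   -3 ]
  [ 0    0   0  1  |   -2 ]
r3 → -1·r3
  [ 1  1/2  0   0  |  9/2 ]
  [ 0    1  4   0  |    1 ]
  [ 0    0  1  -2  |    3 ]
  [ 0    0  0   1  |   -2 ]
r3 → r3 + 2·r4
  [ 1  1/2  0  0  |  9/2 ]
  [ 0    1  4  0  |    1 ]
  [ 0    0  1  0  |   -1 ]
  [ 0    0  0  1  |   -2 ]
r2 → r2 − 4·r3
  [ 1  1/2  0  0  |  9/2 ]
  [ 0    1  0  0  |    5 ]
  [ 0    0  1  0  |   -1 ]
  [ 0    0  0  1  |   -2 ]
r1 → r1 − 1/2·r2
  [ 1  0  0  0  |   2 ]
  [ 0  1  0  0  |   5 ]
  [ 0  0  1  0  |  -1 ]
  [ 0  0  0  1  |  -2 ]
Reading off the last column: p = 2, q = 5, r = -1, s = -2.

(2, 5, -1, -2)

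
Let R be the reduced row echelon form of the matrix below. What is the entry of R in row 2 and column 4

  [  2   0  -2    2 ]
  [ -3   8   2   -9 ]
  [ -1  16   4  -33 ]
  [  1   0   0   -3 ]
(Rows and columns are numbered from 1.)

-5/4

Multiply R1 by 1/2.
  [  1   0  -1    1 ]
  [ -3   8   2   -9 ]
  [ -1  16   4  -33 ]
  [  1   0   0   -3 ]
Add 3 times R1 to R2.
  [  1   0  -1    1 ]
  [  0   8  -1   -6 ]
  [ -1  16   4  -33 ]
  [  1   0   0   -3 ]
Add R1 to R3.
  [ 1   0  -1    1 ]
  [ 0   8  -1   -6 ]
  [ 0  16   3  -32 ]
  [ 1   0   0   -3 ]
Subtract R1 from R4.
  [ 1   0  -1    1 ]
  [ 0   8  -1   -6 ]
  [ 0  16   3  -32 ]
  [ 0   0   1   -4 ]
Multiply R2 by 1/8.
  [ 1   0    -1     1 ]
  [ 0   1  -1/8  -3/4 ]
  [ 0  16     3   -32 ]
  [ 0   0     1    -4 ]
Subtract 16 times R2 from R3.
  [ 1  0    -1     1 ]
  [ 0  1  -1/8  -3/4 ]
  [ 0  0     5   -20 ]
  [ 0  0     1    -4 ]
Multiply R3 by 1/5.
  [ 1  0    -1     1 ]
  [ 0  1  -1/8  -3/4 ]
  [ 0  0     1    -4 ]
  [ 0  0     1    -4 ]
Subtract R3 from R4.
  [ 1  0    -1     1 ]
  [ 0  1  -1/8  -3/4 ]
  [ 0  0     1    -4 ]
  [ 0  0     0     0 ]
Add 1/8 times R3 to R2.
  [ 1  0  -1     1 ]
  [ 0  1   0  -5/4 ]
  [ 0  0   1    -4 ]
  [ 0  0   0     0 ]
Add R3 to R1.
  [ 1  0  0    -3 ]
  [ 0  1  0  -5/4 ]
  [ 0  0  1    -4 ]
  [ 0  0  0     0 ]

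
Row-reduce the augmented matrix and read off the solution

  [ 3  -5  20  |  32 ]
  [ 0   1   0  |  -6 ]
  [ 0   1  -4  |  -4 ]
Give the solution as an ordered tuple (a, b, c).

ρ1 := 1/3·ρ1
  [ 1  -5/3  20/3  |  32/3 ]
  [ 0     1     0  |    -6 ]
  [ 0     1    -4  |    -4 ]
ρ3 := ρ3 − ρ2
  [ 1  -5/3  20/3  |  32/3 ]
  [ 0     1     0  |    -6 ]
  [ 0     0    -4  |     2 ]
ρ3 := -1/4·ρ3
  [ 1  -5/3  20/3  |  32/3 ]
  [ 0     1     0  |    -6 ]
  [ 0     0     1  |  -1/2 ]
ρ1 := ρ1 − 20/3·ρ3
  [ 1  -5/3  0  |    14 ]
  [ 0     1  0  |    -6 ]
  [ 0     0  1  |  -1/2 ]
ρ1 := ρ1 + 5/3·ρ2
  [ 1  0  0  |     4 ]
  [ 0  1  0  |    -6 ]
  [ 0  0  1  |  -1/2 ]
Reading off the last column: a = 4, b = -6, c = -1/2.

(4, -6, -1/2)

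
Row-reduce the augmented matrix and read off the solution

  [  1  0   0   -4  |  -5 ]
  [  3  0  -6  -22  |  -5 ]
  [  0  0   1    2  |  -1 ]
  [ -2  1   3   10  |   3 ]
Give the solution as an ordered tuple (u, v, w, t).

(3, 4, -5, 2)

R2 -> R2 − 3·R1
  [  1  0   0   -4  |  -5 ]
  [  0  0  -6  -10  |  10 ]
  [  0  0   1    2  |  -1 ]
  [ -2  1   3   10  |   3 ]
R4 -> R4 + 2·R1
  [ 1  0   0   -4  |  -5 ]
  [ 0  0  -6  -10  |  10 ]
  [ 0  0   1    2  |  -1 ]
  [ 0  1   3    2  |  -7 ]
R2 <-> R4
  [ 1  0   0   -4  |  -5 ]
  [ 0  1   3    2  |  -7 ]
  [ 0  0   1    2  |  -1 ]
  [ 0  0  -6  -10  |  10 ]
R4 -> R4 + 6·R3
  [ 1  0  0  -4  |  -5 ]
  [ 0  1  3   2  |  -7 ]
  [ 0  0  1   2  |  -1 ]
  [ 0  0  0   2  |   4 ]
R4 -> 1/2·R4
  [ 1  0  0  -4  |  -5 ]
  [ 0  1  3   2  |  -7 ]
  [ 0  0  1   2  |  -1 ]
  [ 0  0  0   1  |   2 ]
R3 -> R3 − 2·R4
  [ 1  0  0  -4  |  -5 ]
  [ 0  1  3   2  |  -7 ]
  [ 0  0  1   0  |  -5 ]
  [ 0  0  0   1  |   2 ]
R2 -> R2 − 2·R4
  [ 1  0  0  -4  |   -5 ]
  [ 0  1  3   0  |  -11 ]
  [ 0  0  1   0  |   -5 ]
  [ 0  0  0   1  |    2 ]
R1 -> R1 + 4·R4
  [ 1  0  0  0  |    3 ]
  [ 0  1  3  0  |  -11 ]
  [ 0  0  1  0  |   -5 ]
  [ 0  0  0  1  |    2 ]
R2 -> R2 − 3·R3
  [ 1  0  0  0  |   3 ]
  [ 0  1  0  0  |   4 ]
  [ 0  0  1  0  |  -5 ]
  [ 0  0  0  1  |   2 ]
Reading off the last column: u = 3, v = 4, w = -5, t = 2.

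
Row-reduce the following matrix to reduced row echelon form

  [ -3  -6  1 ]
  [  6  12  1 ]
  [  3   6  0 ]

ρ1 ← -1/3·ρ1
  [ 1   2  -1/3 ]
  [ 6  12     1 ]
  [ 3   6     0 ]
ρ2 ← ρ2 − 6·ρ1
  [ 1  2  -1/3 ]
  [ 0  0     3 ]
  [ 3  6     0 ]
ρ3 ← ρ3 − 3·ρ1
  [ 1  2  -1/3 ]
  [ 0  0     3 ]
  [ 0  0     1 ]
ρ2 ← 1/3·ρ2
  [ 1  2  -1/3 ]
  [ 0  0     1 ]
  [ 0  0     1 ]
ρ3 ← ρ3 − ρ2
  [ 1  2  -1/3 ]
  [ 0  0     1 ]
  [ 0  0     0 ]
ρ1 ← ρ1 + 1/3·ρ2
  [ 1  2  0 ]
  [ 0  0  1 ]
  [ 0  0  0 ]

[[1, 2, 0], [0, 0, 1], [0, 0, 0]]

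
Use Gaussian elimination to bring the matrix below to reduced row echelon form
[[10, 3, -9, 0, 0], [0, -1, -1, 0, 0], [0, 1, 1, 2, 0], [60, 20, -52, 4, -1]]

[[1, 0, -6/5, 0, 0], [0, 1, 1, 0, 0], [0, 0, 0, 1, 0], [0, 0, 0, 0, 1]]

R1 → 1/10·R1
  [  1  3/10  -9/10  0   0 ]
  [  0    -1     -1  0   0 ]
  [  0     1      1  2   0 ]
  [ 60    20    -52  4  -1 ]
R4 → R4 − 60·R1
  [ 1  3/10  -9/10  0   0 ]
  [ 0    -1     -1  0   0 ]
  [ 0     1      1  2   0 ]
  [ 0     2      2  4  -1 ]
R2 → -1·R2
  [ 1  3/10  -9/10  0   0 ]
  [ 0     1      1  0   0 ]
  [ 0     1      1  2   0 ]
  [ 0     2      2  4  -1 ]
R3 → R3 − R2
  [ 1  3/10  -9/10  0   0 ]
  [ 0     1      1  0   0 ]
  [ 0     0      0  2   0 ]
  [ 0     2      2  4  -1 ]
R4 → R4 − 2·R2
  [ 1  3/10  -9/10  0   0 ]
  [ 0     1      1  0   0 ]
  [ 0     0      0  2   0 ]
  [ 0     0      0  4  -1 ]
R3 → 1/2·R3
  [ 1  3/10  -9/10  0   0 ]
  [ 0     1      1  0   0 ]
  [ 0     0      0  1   0 ]
  [ 0     0      0  4  -1 ]
R4 → R4 − 4·R3
  [ 1  3/10  -9/10  0   0 ]
  [ 0     1      1  0   0 ]
  [ 0     0      0  1   0 ]
  [ 0     0      0  0  -1 ]
R4 → -1·R4
  [ 1  3/10  -9/10  0  0 ]
  [ 0     1      1  0  0 ]
  [ 0     0      0  1  0 ]
  [ 0     0      0  0  1 ]
R1 → R1 − 3/10·R2
  [ 1  0  -6/5  0  0 ]
  [ 0  1     1  0  0 ]
  [ 0  0     0  1  0 ]
  [ 0  0     0  0  1 ]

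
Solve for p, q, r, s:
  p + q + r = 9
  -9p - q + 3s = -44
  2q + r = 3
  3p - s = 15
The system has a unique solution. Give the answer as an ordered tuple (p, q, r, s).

(5, -1, 5, 0)

Form the augmented matrix and row-reduce:
  [  1   1  1   0  |    9 ]
  [ -9  -1  0   3  |  -44 ]
  [  0   2  1   0  |    3 ]
  [  3   0  0  -1  |   15 ]
R2 ← R2 + 9·R1
  [ 1  1  1   0  |   9 ]
  [ 0  8  9   3  |  37 ]
  [ 0  2  1   0  |   3 ]
  [ 3  0  0  -1  |  15 ]
R4 ← R4 − 3·R1
  [ 1   1   1   0  |    9 ]
  [ 0   8   9   3  |   37 ]
  [ 0   2   1   0  |    3 ]
  [ 0  -3  -3  -1  |  -12 ]
R2 ← 1/8·R2
  [ 1   1    1    0  |     9 ]
  [ 0   1  9/8  3/8  |  37/8 ]
  [ 0   2    1    0  |     3 ]
  [ 0  -3   -3   -1  |   -12 ]
R3 ← R3 − 2·R2
  [ 1   1     1     0  |      9 ]
  [ 0   1   9/8   3/8  |   37/8 ]
  [ 0   0  -5/4  -3/4  |  -25/4 ]
  [ 0  -3    -3    -1  |    -12 ]
R4 ← R4 + 3·R2
  [ 1  1     1     0  |      9 ]
  [ 0  1   9/8   3/8  |   37/8 ]
  [ 0  0  -5/4  -3/4  |  -25/4 ]
  [ 0  0   3/8   1/8  |   15/8 ]
R3 ← -4/5·R3
  [ 1  1    1    0  |     9 ]
  [ 0  1  9/8  3/8  |  37/8 ]
  [ 0  0    1  3/5  |     5 ]
  [ 0  0  3/8  1/8  |  15/8 ]
R4 ← R4 − 3/8·R3
  [ 1  1    1      0  |     9 ]
  [ 0  1  9/8    3/8  |  37/8 ]
  [ 0  0    1    3/5  |     5 ]
  [ 0  0    0  -1/10  |     0 ]
R4 ← -10·R4
  [ 1  1    1    0  |     9 ]
  [ 0  1  9/8  3/8  |  37/8 ]
  [ 0  0    1  3/5  |     5 ]
  [ 0  0    0    1  |     0 ]
R3 ← R3 − 3/5·R4
  [ 1  1    1    0  |     9 ]
  [ 0  1  9/8  3/8  |  37/8 ]
  [ 0  0    1    0  |     5 ]
  [ 0  0    0    1  |     0 ]
R2 ← R2 − 3/8·R4
  [ 1  1    1  0  |     9 ]
  [ 0  1  9/8  0  |  37/8 ]
  [ 0  0    1  0  |     5 ]
  [ 0  0    0  1  |     0 ]
R2 ← R2 − 9/8·R3
  [ 1  1  1  0  |   9 ]
  [ 0  1  0  0  |  -1 ]
  [ 0  0  1  0  |   5 ]
  [ 0  0  0  1  |   0 ]
R1 ← R1 − R3
  [ 1  1  0  0  |   4 ]
  [ 0  1  0  0  |  -1 ]
  [ 0  0  1  0  |   5 ]
  [ 0  0  0  1  |   0 ]
R1 ← R1 − R2
  [ 1  0  0  0  |   5 ]
  [ 0  1  0  0  |  -1 ]
  [ 0  0  1  0  |   5 ]
  [ 0  0  0  1  |   0 ]
Reading off the last column: p = 5, q = -1, r = 5, s = 0.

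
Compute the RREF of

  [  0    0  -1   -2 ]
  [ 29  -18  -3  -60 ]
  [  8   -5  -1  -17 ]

R1 <=> R2
  [ 29  -18  -3  -60 ]
  [  0    0  -1   -2 ]
  [  8   -5  -1  -17 ]
R1 := 1/29·R1
  [ 1  -18/29  -3/29  -60/29 ]
  [ 0       0     -1      -2 ]
  [ 8      -5     -1     -17 ]
R3 := R3 − 8·R1
  [ 1  -18/29  -3/29  -60/29 ]
  [ 0       0     -1      -2 ]
  [ 0   -1/29  -5/29  -13/29 ]
R2 <=> R3
  [ 1  -18/29  -3/29  -60/29 ]
  [ 0   -1/29  -5/29  -13/29 ]
  [ 0       0     -1      -2 ]
R2 := -29·R2
  [ 1  -18/29  -3/29  -60/29 ]
  [ 0       1      5      13 ]
  [ 0       0     -1      -2 ]
R3 := -1·R3
  [ 1  -18/29  -3/29  -60/29 ]
  [ 0       1      5      13 ]
  [ 0       0      1       2 ]
R2 := R2 − 5·R3
  [ 1  -18/29  -3/29  -60/29 ]
  [ 0       1      0       3 ]
  [ 0       0      1       2 ]
R1 := R1 + 3/29·R3
  [ 1  -18/29  0  -54/29 ]
  [ 0       1  0       3 ]
  [ 0       0  1       2 ]
R1 := R1 + 18/29·R2
  [ 1  0  0  0 ]
  [ 0  1  0  3 ]
  [ 0  0  1  2 ]

[[1, 0, 0, 0], [0, 1, 0, 3], [0, 0, 1, 2]]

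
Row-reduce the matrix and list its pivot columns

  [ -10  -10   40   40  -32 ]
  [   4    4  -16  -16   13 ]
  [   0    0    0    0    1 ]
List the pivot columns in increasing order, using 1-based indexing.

1, 5

R1 := -1/10·R1
  [ 1  1   -4   -4  16/5 ]
  [ 4  4  -16  -16    13 ]
  [ 0  0    0    0     1 ]
R2 := R2 − 4·R1
  [ 1  1  -4  -4  16/5 ]
  [ 0  0   0   0   1/5 ]
  [ 0  0   0   0     1 ]
R2 := 5·R2
  [ 1  1  -4  -4  16/5 ]
  [ 0  0   0   0     1 ]
  [ 0  0   0   0     1 ]
R3 := R3 − R2
  [ 1  1  -4  -4  16/5 ]
  [ 0  0   0   0     1 ]
  [ 0  0   0   0     0 ]
R1 := R1 − 16/5·R2
  [ 1  1  -4  -4  0 ]
  [ 0  0   0   0  1 ]
  [ 0  0   0   0  0 ]
Pivot columns are the columns containing a leading 1.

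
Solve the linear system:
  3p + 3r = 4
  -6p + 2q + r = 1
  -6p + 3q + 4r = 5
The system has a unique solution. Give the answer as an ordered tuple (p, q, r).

Form the augmented matrix and row-reduce:
  [  3  0  3  |  4 ]
  [ -6  2  1  |  1 ]
  [ -6  3  4  |  5 ]
Multiply R1 by 1/3.
  [  1  0  1  |  4/3 ]
  [ -6  2  1  |    1 ]
  [ -6  3  4  |    5 ]
Add 6 times R1 to R2.
  [  1  0  1  |  4/3 ]
  [  0  2  7  |    9 ]
  [ -6  3  4  |    5 ]
Add 6 times R1 to R3.
  [ 1  0   1  |  4/3 ]
  [ 0  2   7  |    9 ]
  [ 0  3  10  |   13 ]
Multiply R2 by 1/2.
  [ 1  0    1  |  4/3 ]
  [ 0  1  7/2  |  9/2 ]
  [ 0  3   10  |   13 ]
Subtract 3 times R2 from R3.
  [ 1  0     1  |   4/3 ]
  [ 0  1   7/2  |   9/2 ]
  [ 0  0  -1/2  |  -1/2 ]
Multiply R3 by -2.
  [ 1  0    1  |  4/3 ]
  [ 0  1  7/2  |  9/2 ]
  [ 0  0    1  |    1 ]
Subtract 7/2 times R3 from R2.
  [ 1  0  1  |  4/3 ]
  [ 0  1  0  |    1 ]
  [ 0  0  1  |    1 ]
Subtract R3 from R1.
  [ 1  0  0  |  1/3 ]
  [ 0  1  0  |    1 ]
  [ 0  0  1  |    1 ]
Reading off the last column: p = 1/3, q = 1, r = 1.

(1/3, 1, 1)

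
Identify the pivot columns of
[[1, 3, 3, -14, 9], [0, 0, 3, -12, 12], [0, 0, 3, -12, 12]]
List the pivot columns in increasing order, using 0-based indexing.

ρ2 -> 1/3·ρ2
  [ 1  3  3  -14   9 ]
  [ 0  0  1   -4   4 ]
  [ 0  0  3  -12  12 ]
ρ3 -> ρ3 − 3·ρ2
  [ 1  3  3  -14  9 ]
  [ 0  0  1   -4  4 ]
  [ 0  0  0    0  0 ]
ρ1 -> ρ1 − 3·ρ2
  [ 1  3  0  -2  -3 ]
  [ 0  0  1  -4   4 ]
  [ 0  0  0   0   0 ]
Pivot columns are the columns containing a leading 1.

0, 2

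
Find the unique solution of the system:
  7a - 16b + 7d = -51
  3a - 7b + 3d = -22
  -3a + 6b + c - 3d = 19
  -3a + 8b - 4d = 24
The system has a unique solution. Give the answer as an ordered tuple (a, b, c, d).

Form the augmented matrix and row-reduce:
  [  7  -16  0   7  |  -51 ]
  [  3   -7  0   3  |  -22 ]
  [ -3    6  1  -3  |   19 ]
  [ -3    8  0  -4  |   24 ]
R1 -> 1/7·R1
  [  1  -16/7  0   1  |  -51/7 ]
  [  3     -7  0   3  |    -22 ]
  [ -3      6  1  -3  |     19 ]
  [ -3      8  0  -4  |     24 ]
R2 -> R2 − 3·R1
  [  1  -16/7  0   1  |  -51/7 ]
  [  0   -1/7  0   0  |   -1/7 ]
  [ -3      6  1  -3  |     19 ]
  [ -3      8  0  -4  |     24 ]
R3 -> R3 + 3·R1
  [  1  -16/7  0   1  |  -51/7 ]
  [  0   -1/7  0   0  |   -1/7 ]
  [  0   -6/7  1   0  |  -20/7 ]
  [ -3      8  0  -4  |     24 ]
R4 -> R4 + 3·R1
  [ 1  -16/7  0   1  |  -51/7 ]
  [ 0   -1/7  0   0  |   -1/7 ]
  [ 0   -6/7  1   0  |  -20/7 ]
  [ 0    8/7  0  -1  |   15/7 ]
R2 -> -7·R2
  [ 1  -16/7  0   1  |  -51/7 ]
  [ 0      1  0   0  |      1 ]
  [ 0   -6/7  1   0  |  -20/7 ]
  [ 0    8/7  0  -1  |   15/7 ]
R3 -> R3 + 6/7·R2
  [ 1  -16/7  0   1  |  -51/7 ]
  [ 0      1  0   0  |      1 ]
  [ 0      0  1   0  |     -2 ]
  [ 0    8/7  0  -1  |   15/7 ]
R4 -> R4 − 8/7·R2
  [ 1  -16/7  0   1  |  -51/7 ]
  [ 0      1  0   0  |      1 ]
  [ 0      0  1   0  |     -2 ]
  [ 0      0  0  -1  |      1 ]
R4 -> -1·R4
  [ 1  -16/7  0  1  |  -51/7 ]
  [ 0      1  0  0  |      1 ]
  [ 0      0  1  0  |     -2 ]
  [ 0      0  0  1  |     -1 ]
R1 -> R1 − R4
  [ 1  -16/7  0  0  |  -44/7 ]
  [ 0      1  0  0  |      1 ]
  [ 0      0  1  0  |     -2 ]
  [ 0      0  0  1  |     -1 ]
R1 -> R1 + 16/7·R2
  [ 1  0  0  0  |  -4 ]
  [ 0  1  0  0  |   1 ]
  [ 0  0  1  0  |  -2 ]
  [ 0  0  0  1  |  -1 ]
Reading off the last column: a = -4, b = 1, c = -2, d = -1.

(-4, 1, -2, -1)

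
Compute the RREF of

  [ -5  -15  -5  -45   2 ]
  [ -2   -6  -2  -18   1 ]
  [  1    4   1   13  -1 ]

r1 -> -1/5·r1
r2 -> r2 + 2·r1
r3 -> r3 − r1
r2 ↔ r3
r3 -> 5·r3
r2 -> r2 + 3/5·r3
r1 -> r1 + 2/5·r3
r1 -> r1 − 3·r2

[[1, 0, 1, -3, 0], [0, 1, 0, 4, 0], [0, 0, 0, 0, 1]]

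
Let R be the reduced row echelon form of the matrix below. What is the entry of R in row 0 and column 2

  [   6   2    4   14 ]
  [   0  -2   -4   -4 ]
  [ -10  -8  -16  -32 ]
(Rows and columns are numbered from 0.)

ρ1 -> 1/6·ρ1
  [   1  1/3  2/3  7/3 ]
  [   0   -2   -4   -4 ]
  [ -10   -8  -16  -32 ]
ρ3 -> ρ3 + 10·ρ1
  [ 1    1/3    2/3    7/3 ]
  [ 0     -2     -4     -4 ]
  [ 0  -14/3  -28/3  -26/3 ]
ρ2 -> -1/2·ρ2
  [ 1    1/3    2/3    7/3 ]
  [ 0      1      2      2 ]
  [ 0  -14/3  -28/3  -26/3 ]
ρ3 -> ρ3 + 14/3·ρ2
  [ 1  1/3  2/3  7/3 ]
  [ 0    1    2    2 ]
  [ 0    0    0  2/3 ]
ρ3 -> 3/2·ρ3
  [ 1  1/3  2/3  7/3 ]
  [ 0    1    2    2 ]
  [ 0    0    0    1 ]
ρ2 -> ρ2 − 2·ρ3
  [ 1  1/3  2/3  7/3 ]
  [ 0    1    2    0 ]
  [ 0    0    0    1 ]
ρ1 -> ρ1 − 7/3·ρ3
  [ 1  1/3  2/3  0 ]
  [ 0    1    2  0 ]
  [ 0    0    0  1 ]
ρ1 -> ρ1 − 1/3·ρ2
  [ 1  0  0  0 ]
  [ 0  1  2  0 ]
  [ 0  0  0  1 ]

0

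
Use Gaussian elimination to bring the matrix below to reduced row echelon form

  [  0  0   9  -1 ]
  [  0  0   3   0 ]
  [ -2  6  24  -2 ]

Swap r1 and r3.
  [ -2  6  24  -2 ]
  [  0  0   3   0 ]
  [  0  0   9  -1 ]
Multiply r1 by -1/2.
  [ 1  -3  -12   1 ]
  [ 0   0    3   0 ]
  [ 0   0    9  -1 ]
Multiply r2 by 1/3.
  [ 1  -3  -12   1 ]
  [ 0   0    1   0 ]
  [ 0   0    9  -1 ]
Subtract 9 times r2 from r3.
  [ 1  -3  -12   1 ]
  [ 0   0    1   0 ]
  [ 0   0    0  -1 ]
Multiply r3 by -1.
  [ 1  -3  -12  1 ]
  [ 0   0    1  0 ]
  [ 0   0    0  1 ]
Subtract r3 from r1.
  [ 1  -3  -12  0 ]
  [ 0   0    1  0 ]
  [ 0   0    0  1 ]
Add 12 times r2 to r1.
  [ 1  -3  0  0 ]
  [ 0   0  1  0 ]
  [ 0   0  0  1 ]

[[1, -3, 0, 0], [0, 0, 1, 0], [0, 0, 0, 1]]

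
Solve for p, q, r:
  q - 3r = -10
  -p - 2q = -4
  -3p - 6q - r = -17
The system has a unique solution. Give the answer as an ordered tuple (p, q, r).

(-6, 5, 5)

Form the augmented matrix and row-reduce:
  [  0   1  -3  |  -10 ]
  [ -1  -2   0  |   -4 ]
  [ -3  -6  -1  |  -17 ]
R1 <=> R2
R1 -> -1·R1
R3 -> R3 + 3·R1
R3 -> -1·R3
R2 -> R2 + 3·R3
R1 -> R1 − 2·R2
Reading off the last column: p = -6, q = 5, r = 5.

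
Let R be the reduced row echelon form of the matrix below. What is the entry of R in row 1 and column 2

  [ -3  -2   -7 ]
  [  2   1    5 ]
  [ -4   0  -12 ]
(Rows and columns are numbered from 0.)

ρ1 -> -1/3·ρ1
  [  1  2/3  7/3 ]
  [  2    1    5 ]
  [ -4    0  -12 ]
ρ2 -> ρ2 − 2·ρ1
  [  1   2/3  7/3 ]
  [  0  -1/3  1/3 ]
  [ -4     0  -12 ]
ρ3 -> ρ3 + 4·ρ1
  [ 1   2/3   7/3 ]
  [ 0  -1/3   1/3 ]
  [ 0   8/3  -8/3 ]
ρ2 -> -3·ρ2
  [ 1  2/3   7/3 ]
  [ 0    1    -1 ]
  [ 0  8/3  -8/3 ]
ρ3 -> ρ3 − 8/3·ρ2
  [ 1  2/3  7/3 ]
  [ 0    1   -1 ]
  [ 0    0    0 ]
ρ1 -> ρ1 − 2/3·ρ2
  [ 1  0   3 ]
  [ 0  1  -1 ]
  [ 0  0   0 ]

-1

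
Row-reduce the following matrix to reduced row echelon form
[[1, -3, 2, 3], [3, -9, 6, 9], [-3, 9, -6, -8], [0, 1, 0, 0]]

R2 := R2 − 3·R1
  [  1  -3   2   3 ]
  [  0   0   0   0 ]
  [ -3   9  -6  -8 ]
  [  0   1   0   0 ]
R3 := R3 + 3·R1
  [ 1  -3  2  3 ]
  [ 0   0  0  0 ]
  [ 0   0  0  1 ]
  [ 0   1  0  0 ]
R2 ↔ R4
  [ 1  -3  2  3 ]
  [ 0   1  0  0 ]
  [ 0   0  0  1 ]
  [ 0   0  0  0 ]
R1 := R1 − 3·R3
  [ 1  -3  2  0 ]
  [ 0   1  0  0 ]
  [ 0   0  0  1 ]
  [ 0   0  0  0 ]
R1 := R1 + 3·R2
  [ 1  0  2  0 ]
  [ 0  1  0  0 ]
  [ 0  0  0  1 ]
  [ 0  0  0  0 ]

[[1, 0, 2, 0], [0, 1, 0, 0], [0, 0, 0, 1], [0, 0, 0, 0]]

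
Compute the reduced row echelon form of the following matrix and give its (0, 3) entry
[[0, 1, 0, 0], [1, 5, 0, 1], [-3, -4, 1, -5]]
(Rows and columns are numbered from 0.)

1

R1 <-> R2
  [  1   5  0   1 ]
  [  0   1  0   0 ]
  [ -3  -4  1  -5 ]
R3 -> R3 + 3·R1
  [ 1   5  0   1 ]
  [ 0   1  0   0 ]
  [ 0  11  1  -2 ]
R3 -> R3 − 11·R2
  [ 1  5  0   1 ]
  [ 0  1  0   0 ]
  [ 0  0  1  -2 ]
R1 -> R1 − 5·R2
  [ 1  0  0   1 ]
  [ 0  1  0   0 ]
  [ 0  0  1  -2 ]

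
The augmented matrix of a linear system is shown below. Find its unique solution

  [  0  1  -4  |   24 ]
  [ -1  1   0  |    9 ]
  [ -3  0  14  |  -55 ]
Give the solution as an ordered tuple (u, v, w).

(-5, 4, -5)

Swap R1 and R2.
  [ -1  1   0  |    9 ]
  [  0  1  -4  |   24 ]
  [ -3  0  14  |  -55 ]
Multiply R1 by -1.
  [  1  -1   0  |   -9 ]
  [  0   1  -4  |   24 ]
  [ -3   0  14  |  -55 ]
Add 3 times R1 to R3.
  [ 1  -1   0  |   -9 ]
  [ 0   1  -4  |   24 ]
  [ 0  -3  14  |  -82 ]
Add 3 times R2 to R3.
  [ 1  -1   0  |   -9 ]
  [ 0   1  -4  |   24 ]
  [ 0   0   2  |  -10 ]
Multiply R3 by 1/2.
  [ 1  -1   0  |  -9 ]
  [ 0   1  -4  |  24 ]
  [ 0   0   1  |  -5 ]
Add 4 times R3 to R2.
  [ 1  -1  0  |  -9 ]
  [ 0   1  0  |   4 ]
  [ 0   0  1  |  -5 ]
Add R2 to R1.
  [ 1  0  0  |  -5 ]
  [ 0  1  0  |   4 ]
  [ 0  0  1  |  -5 ]
Reading off the last column: u = -5, v = 4, w = -5.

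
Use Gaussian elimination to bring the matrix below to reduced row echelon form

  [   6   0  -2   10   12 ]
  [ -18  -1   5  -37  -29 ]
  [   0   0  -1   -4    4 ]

R1 ← 1/6·R1
  [   1   0  -1/3  5/3    2 ]
  [ -18  -1     5  -37  -29 ]
  [   0   0    -1   -4    4 ]
R2 ← R2 + 18·R1
  [ 1   0  -1/3  5/3  2 ]
  [ 0  -1    -1   -7  7 ]
  [ 0   0    -1   -4  4 ]
R2 ← -1·R2
  [ 1  0  -1/3  5/3   2 ]
  [ 0  1     1    7  -7 ]
  [ 0  0    -1   -4   4 ]
R3 ← -1·R3
  [ 1  0  -1/3  5/3   2 ]
  [ 0  1     1    7  -7 ]
  [ 0  0     1    4  -4 ]
R2 ← R2 − R3
  [ 1  0  -1/3  5/3   2 ]
  [ 0  1     0    3  -3 ]
  [ 0  0     1    4  -4 ]
R1 ← R1 + 1/3·R3
  [ 1  0  0  3  2/3 ]
  [ 0  1  0  3   -3 ]
  [ 0  0  1  4   -4 ]

[[1, 0, 0, 3, 2/3], [0, 1, 0, 3, -3], [0, 0, 1, 4, -4]]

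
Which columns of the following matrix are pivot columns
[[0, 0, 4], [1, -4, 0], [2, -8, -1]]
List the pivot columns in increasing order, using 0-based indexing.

Swap R1 and R2.
  [ 1  -4   0 ]
  [ 0   0   4 ]
  [ 2  -8  -1 ]
Subtract 2 times R1 from R3.
  [ 1  -4   0 ]
  [ 0   0   4 ]
  [ 0   0  -1 ]
Multiply R2 by 1/4.
  [ 1  -4   0 ]
  [ 0   0   1 ]
  [ 0   0  -1 ]
Add R2 to R3.
  [ 1  -4  0 ]
  [ 0   0  1 ]
  [ 0   0  0 ]
Pivot columns are the columns containing a leading 1.

0, 2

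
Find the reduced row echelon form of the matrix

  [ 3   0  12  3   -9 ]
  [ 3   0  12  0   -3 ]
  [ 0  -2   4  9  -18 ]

[[1, 0, 4, 0, -1], [0, 1, -2, 0, 0], [0, 0, 0, 1, -2]]

r1 ← 1/3·r1
r2 ← r2 − 3·r1
r2 ↔ r3
r2 ← -1/2·r2
r3 ← -1/3·r3
r2 ← r2 + 9/2·r3
r1 ← r1 − r3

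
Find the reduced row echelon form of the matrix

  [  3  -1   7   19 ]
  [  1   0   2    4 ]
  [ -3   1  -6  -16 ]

ρ1 → 1/3·ρ1
  [  1  -1/3  7/3  19/3 ]
  [  1     0    2     4 ]
  [ -3     1   -6   -16 ]
ρ2 → ρ2 − ρ1
  [  1  -1/3   7/3  19/3 ]
  [  0   1/3  -1/3  -7/3 ]
  [ -3     1    -6   -16 ]
ρ3 → ρ3 + 3·ρ1
  [ 1  -1/3   7/3  19/3 ]
  [ 0   1/3  -1/3  -7/3 ]
  [ 0     0     1     3 ]
ρ2 → 3·ρ2
  [ 1  -1/3  7/3  19/3 ]
  [ 0     1   -1    -7 ]
  [ 0     0    1     3 ]
ρ2 → ρ2 + ρ3
  [ 1  -1/3  7/3  19/3 ]
  [ 0     1    0    -4 ]
  [ 0     0    1     3 ]
ρ1 → ρ1 − 7/3·ρ3
  [ 1  -1/3  0  -2/3 ]
  [ 0     1  0    -4 ]
  [ 0     0  1     3 ]
ρ1 → ρ1 + 1/3·ρ2
  [ 1  0  0  -2 ]
  [ 0  1  0  -4 ]
  [ 0  0  1   3 ]

[[1, 0, 0, -2], [0, 1, 0, -4], [0, 0, 1, 3]]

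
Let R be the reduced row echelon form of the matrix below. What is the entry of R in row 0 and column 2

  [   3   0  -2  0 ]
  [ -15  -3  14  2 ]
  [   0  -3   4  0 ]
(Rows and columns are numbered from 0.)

Multiply r1 by 1/3.
  [   1   0  -2/3  0 ]
  [ -15  -3    14  2 ]
  [   0  -3     4  0 ]
Add 15 times r1 to r2.
  [ 1   0  -2/3  0 ]
  [ 0  -3     4  2 ]
  [ 0  -3     4  0 ]
Multiply r2 by -1/3.
  [ 1   0  -2/3     0 ]
  [ 0   1  -4/3  -2/3 ]
  [ 0  -3     4     0 ]
Add 3 times r2 to r3.
  [ 1  0  -2/3     0 ]
  [ 0  1  -4/3  -2/3 ]
  [ 0  0     0    -2 ]
Multiply r3 by -1/2.
  [ 1  0  -2/3     0 ]
  [ 0  1  -4/3  -2/3 ]
  [ 0  0     0     1 ]
Add 2/3 times r3 to r2.
  [ 1  0  -2/3  0 ]
  [ 0  1  -4/3  0 ]
  [ 0  0     0  1 ]

-2/3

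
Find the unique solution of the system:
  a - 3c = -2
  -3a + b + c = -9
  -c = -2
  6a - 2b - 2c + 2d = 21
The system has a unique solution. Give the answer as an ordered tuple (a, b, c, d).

Form the augmented matrix and row-reduce:
  [  1   0  -3  0  |  -2 ]
  [ -3   1   1  0  |  -9 ]
  [  0   0  -1  0  |  -2 ]
  [  6  -2  -2  2  |  21 ]
R2 -> R2 + 3·R1
  [ 1   0  -3  0  |   -2 ]
  [ 0   1  -8  0  |  -15 ]
  [ 0   0  -1  0  |   -2 ]
  [ 6  -2  -2  2  |   21 ]
R4 -> R4 − 6·R1
  [ 1   0  -3  0  |   -2 ]
  [ 0   1  -8  0  |  -15 ]
  [ 0   0  -1  0  |   -2 ]
  [ 0  -2  16  2  |   33 ]
R4 -> R4 + 2·R2
  [ 1  0  -3  0  |   -2 ]
  [ 0  1  -8  0  |  -15 ]
  [ 0  0  -1  0  |   -2 ]
  [ 0  0   0  2  |    3 ]
R3 -> -1·R3
  [ 1  0  -3  0  |   -2 ]
  [ 0  1  -8  0  |  -15 ]
  [ 0  0   1  0  |    2 ]
  [ 0  0   0  2  |    3 ]
R4 -> 1/2·R4
  [ 1  0  -3  0  |   -2 ]
  [ 0  1  -8  0  |  -15 ]
  [ 0  0   1  0  |    2 ]
  [ 0  0   0  1  |  3/2 ]
R2 -> R2 + 8·R3
  [ 1  0  -3  0  |   -2 ]
  [ 0  1   0  0  |    1 ]
  [ 0  0   1  0  |    2 ]
  [ 0  0   0  1  |  3/2 ]
R1 -> R1 + 3·R3
  [ 1  0  0  0  |    4 ]
  [ 0  1  0  0  |    1 ]
  [ 0  0  1  0  |    2 ]
  [ 0  0  0  1  |  3/2 ]
Reading off the last column: a = 4, b = 1, c = 2, d = 3/2.

(4, 1, 2, 3/2)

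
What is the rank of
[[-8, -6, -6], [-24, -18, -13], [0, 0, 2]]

Multiply R1 by -1/8.
  [   1  3/4  3/4 ]
  [ -24  -18  -13 ]
  [   0    0    2 ]
Add 24 times R1 to R2.
  [ 1  3/4  3/4 ]
  [ 0    0    5 ]
  [ 0    0    2 ]
Multiply R2 by 1/5.
  [ 1  3/4  3/4 ]
  [ 0    0    1 ]
  [ 0    0    2 ]
Subtract 2 times R2 from R3.
  [ 1  3/4  3/4 ]
  [ 0    0    1 ]
  [ 0    0    0 ]
Subtract 3/4 times R2 from R1.
  [ 1  3/4  0 ]
  [ 0    0  1 ]
  [ 0    0  0 ]
The reduced form has 2 nonzero rows.

rank = 2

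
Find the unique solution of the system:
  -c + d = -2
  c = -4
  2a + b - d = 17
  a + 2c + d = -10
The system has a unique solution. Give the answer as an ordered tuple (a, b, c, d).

Form the augmented matrix and row-reduce:
  [ 0  0  -1   1  |   -2 ]
  [ 0  0   1   0  |   -4 ]
  [ 2  1   0  -1  |   17 ]
  [ 1  0   2   1  |  -10 ]
Swap ρ1 and ρ3.
Multiply ρ1 by 1/2.
Subtract ρ1 from ρ4.
Swap ρ2 and ρ4.
Multiply ρ2 by -2.
Multiply ρ3 by -1.
Subtract ρ3 from ρ4.
Add ρ4 to ρ3.
Add 3 times ρ4 to ρ2.
Add 1/2 times ρ4 to ρ1.
Add 4 times ρ3 to ρ2.
Subtract 1/2 times ρ2 from ρ1.
Reading off the last column: a = 4, b = 3, c = -4, d = -6.

(4, 3, -4, -6)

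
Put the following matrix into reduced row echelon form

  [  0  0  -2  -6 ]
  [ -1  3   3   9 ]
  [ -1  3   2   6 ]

[[1, -3, 0, 0], [0, 0, 1, 3], [0, 0, 0, 0]]

Swap r1 and r2.
  [ -1  3   3   9 ]
  [  0  0  -2  -6 ]
  [ -1  3   2   6 ]
Multiply r1 by -1.
  [  1  -3  -3  -9 ]
  [  0   0  -2  -6 ]
  [ -1   3   2   6 ]
Add r1 to r3.
  [ 1  -3  -3  -9 ]
  [ 0   0  -2  -6 ]
  [ 0   0  -1  -3 ]
Multiply r2 by -1/2.
  [ 1  -3  -3  -9 ]
  [ 0   0   1   3 ]
  [ 0   0  -1  -3 ]
Add r2 to r3.
  [ 1  -3  -3  -9 ]
  [ 0   0   1   3 ]
  [ 0   0   0   0 ]
Add 3 times r2 to r1.
  [ 1  -3  0  0 ]
  [ 0   0  1  3 ]
  [ 0   0  0  0 ]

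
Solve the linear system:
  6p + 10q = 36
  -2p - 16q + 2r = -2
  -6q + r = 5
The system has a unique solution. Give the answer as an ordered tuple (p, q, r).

Form the augmented matrix and row-reduce:
  [  6   10  0  |  36 ]
  [ -2  -16  2  |  -2 ]
  [  0   -6  1  |   5 ]
R1 ← 1/6·R1
  [  1  5/3  0  |   6 ]
  [ -2  -16  2  |  -2 ]
  [  0   -6  1  |   5 ]
R2 ← R2 + 2·R1
  [ 1    5/3  0  |   6 ]
  [ 0  -38/3  2  |  10 ]
  [ 0     -6  1  |   5 ]
R2 ← -3/38·R2
  [ 1  5/3      0  |       6 ]
  [ 0    1  -3/19  |  -15/19 ]
  [ 0   -6      1  |       5 ]
R3 ← R3 + 6·R2
  [ 1  5/3      0  |       6 ]
  [ 0    1  -3/19  |  -15/19 ]
  [ 0    0   1/19  |    5/19 ]
R3 ← 19·R3
  [ 1  5/3      0  |       6 ]
  [ 0    1  -3/19  |  -15/19 ]
  [ 0    0      1  |       5 ]
R2 ← R2 + 3/19·R3
  [ 1  5/3  0  |  6 ]
  [ 0    1  0  |  0 ]
  [ 0    0  1  |  5 ]
R1 ← R1 − 5/3·R2
  [ 1  0  0  |  6 ]
  [ 0  1  0  |  0 ]
  [ 0  0  1  |  5 ]
Reading off the last column: p = 6, q = 0, r = 5.

(6, 0, 5)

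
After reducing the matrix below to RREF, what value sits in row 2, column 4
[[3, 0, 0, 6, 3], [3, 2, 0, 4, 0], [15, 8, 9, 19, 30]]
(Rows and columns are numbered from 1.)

-1

Multiply R1 by 1/3.
  [  1  0  0   2   1 ]
  [  3  2  0   4   0 ]
  [ 15  8  9  19  30 ]
Subtract 3 times R1 from R2.
  [  1  0  0   2   1 ]
  [  0  2  0  -2  -3 ]
  [ 15  8  9  19  30 ]
Subtract 15 times R1 from R3.
  [ 1  0  0    2   1 ]
  [ 0  2  0   -2  -3 ]
  [ 0  8  9  -11  15 ]
Multiply R2 by 1/2.
  [ 1  0  0    2     1 ]
  [ 0  1  0   -1  -3/2 ]
  [ 0  8  9  -11    15 ]
Subtract 8 times R2 from R3.
  [ 1  0  0   2     1 ]
  [ 0  1  0  -1  -3/2 ]
  [ 0  0  9  -3    27 ]
Multiply R3 by 1/9.
  [ 1  0  0     2     1 ]
  [ 0  1  0    -1  -3/2 ]
  [ 0  0  1  -1/3     3 ]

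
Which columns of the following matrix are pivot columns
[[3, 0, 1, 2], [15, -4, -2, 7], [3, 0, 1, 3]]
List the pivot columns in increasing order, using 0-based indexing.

0, 1, 3

ρ1 ← 1/3·ρ1
  [  1   0  1/3  2/3 ]
  [ 15  -4   -2    7 ]
  [  3   0    1    3 ]
ρ2 ← ρ2 − 15·ρ1
  [ 1   0  1/3  2/3 ]
  [ 0  -4   -7   -3 ]
  [ 3   0    1    3 ]
ρ3 ← ρ3 − 3·ρ1
  [ 1   0  1/3  2/3 ]
  [ 0  -4   -7   -3 ]
  [ 0   0    0    1 ]
ρ2 ← -1/4·ρ2
  [ 1  0  1/3  2/3 ]
  [ 0  1  7/4  3/4 ]
  [ 0  0    0    1 ]
ρ2 ← ρ2 − 3/4·ρ3
  [ 1  0  1/3  2/3 ]
  [ 0  1  7/4    0 ]
  [ 0  0    0    1 ]
ρ1 ← ρ1 − 2/3·ρ3
  [ 1  0  1/3  0 ]
  [ 0  1  7/4  0 ]
  [ 0  0    0  1 ]
Pivot columns are the columns containing a leading 1.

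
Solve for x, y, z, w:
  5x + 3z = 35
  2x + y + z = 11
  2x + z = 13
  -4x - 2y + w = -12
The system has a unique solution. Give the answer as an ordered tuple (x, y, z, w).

(4, -2, 5, 0)

Form the augmented matrix and row-reduce:
  [  5   0  3  0  |   35 ]
  [  2   1  1  0  |   11 ]
  [  2   0  1  0  |   13 ]
  [ -4  -2  0  1  |  -12 ]
R1 ← 1/5·R1
  [  1   0  3/5  0  |    7 ]
  [  2   1    1  0  |   11 ]
  [  2   0    1  0  |   13 ]
  [ -4  -2    0  1  |  -12 ]
R2 ← R2 − 2·R1
  [  1   0   3/5  0  |    7 ]
  [  0   1  -1/5  0  |   -3 ]
  [  2   0     1  0  |   13 ]
  [ -4  -2     0  1  |  -12 ]
R3 ← R3 − 2·R1
  [  1   0   3/5  0  |    7 ]
  [  0   1  -1/5  0  |   -3 ]
  [  0   0  -1/5  0  |   -1 ]
  [ -4  -2     0  1  |  -12 ]
R4 ← R4 + 4·R1
  [ 1   0   3/5  0  |   7 ]
  [ 0   1  -1/5  0  |  -3 ]
  [ 0   0  -1/5  0  |  -1 ]
  [ 0  -2  12/5  1  |  16 ]
R4 ← R4 + 2·R2
  [ 1  0   3/5  0  |   7 ]
  [ 0  1  -1/5  0  |  -3 ]
  [ 0  0  -1/5  0  |  -1 ]
  [ 0  0     2  1  |  10 ]
R3 ← -5·R3
  [ 1  0   3/5  0  |   7 ]
  [ 0  1  -1/5  0  |  -3 ]
  [ 0  0     1  0  |   5 ]
  [ 0  0     2  1  |  10 ]
R4 ← R4 − 2·R3
  [ 1  0   3/5  0  |   7 ]
  [ 0  1  -1/5  0  |  -3 ]
  [ 0  0     1  0  |   5 ]
  [ 0  0     0  1  |   0 ]
R2 ← R2 + 1/5·R3
  [ 1  0  3/5  0  |   7 ]
  [ 0  1    0  0  |  -2 ]
  [ 0  0    1  0  |   5 ]
  [ 0  0    0  1  |   0 ]
R1 ← R1 − 3/5·R3
  [ 1  0  0  0  |   4 ]
  [ 0  1  0  0  |  -2 ]
  [ 0  0  1  0  |   5 ]
  [ 0  0  0  1  |   0 ]
Reading off the last column: x = 4, y = -2, z = 5, w = 0.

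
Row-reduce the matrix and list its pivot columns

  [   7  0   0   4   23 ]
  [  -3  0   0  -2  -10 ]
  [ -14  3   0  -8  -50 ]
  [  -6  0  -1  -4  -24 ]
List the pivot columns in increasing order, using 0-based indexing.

0, 1, 2, 3

Multiply r1 by 1/7.
  [   1  0   0  4/7  23/7 ]
  [  -3  0   0   -2   -10 ]
  [ -14  3   0   -8   -50 ]
  [  -6  0  -1   -4   -24 ]
Add 3 times r1 to r2.
  [   1  0   0   4/7  23/7 ]
  [   0  0   0  -2/7  -1/7 ]
  [ -14  3   0    -8   -50 ]
  [  -6  0  -1    -4   -24 ]
Add 14 times r1 to r3.
  [  1  0   0   4/7  23/7 ]
  [  0  0   0  -2/7  -1/7 ]
  [  0  3   0     0    -4 ]
  [ -6  0  -1    -4   -24 ]
Add 6 times r1 to r4.
  [ 1  0   0   4/7   23/7 ]
  [ 0  0   0  -2/7   -1/7 ]
  [ 0  3   0     0     -4 ]
  [ 0  0  -1  -4/7  -30/7 ]
Swap r2 and r3.
  [ 1  0   0   4/7   23/7 ]
  [ 0  3   0     0     -4 ]
  [ 0  0   0  -2/7   -1/7 ]
  [ 0  0  -1  -4/7  -30/7 ]
Multiply r2 by 1/3.
  [ 1  0   0   4/7   23/7 ]
  [ 0  1   0     0   -4/3 ]
  [ 0  0   0  -2/7   -1/7 ]
  [ 0  0  -1  -4/7  -30/7 ]
Swap r3 and r4.
  [ 1  0   0   4/7   23/7 ]
  [ 0  1   0     0   -4/3 ]
  [ 0  0  -1  -4/7  -30/7 ]
  [ 0  0   0  -2/7   -1/7 ]
Multiply r3 by -1.
  [ 1  0  0   4/7  23/7 ]
  [ 0  1  0     0  -4/3 ]
  [ 0  0  1   4/7  30/7 ]
  [ 0  0  0  -2/7  -1/7 ]
Multiply r4 by -7/2.
  [ 1  0  0  4/7  23/7 ]
  [ 0  1  0    0  -4/3 ]
  [ 0  0  1  4/7  30/7 ]
  [ 0  0  0    1   1/2 ]
Subtract 4/7 times r4 from r3.
  [ 1  0  0  4/7  23/7 ]
  [ 0  1  0    0  -4/3 ]
  [ 0  0  1    0     4 ]
  [ 0  0  0    1   1/2 ]
Subtract 4/7 times r4 from r1.
  [ 1  0  0  0     3 ]
  [ 0  1  0  0  -4/3 ]
  [ 0  0  1  0     4 ]
  [ 0  0  0  1   1/2 ]
Pivot columns are the columns containing a leading 1.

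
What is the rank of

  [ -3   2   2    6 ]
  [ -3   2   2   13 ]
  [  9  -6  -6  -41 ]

R1 := -1/3·R1
  [  1  -2/3  -2/3   -2 ]
  [ -3     2     2   13 ]
  [  9    -6    -6  -41 ]
R2 := R2 + 3·R1
  [ 1  -2/3  -2/3   -2 ]
  [ 0     0     0    7 ]
  [ 9    -6    -6  -41 ]
R3 := R3 − 9·R1
  [ 1  -2/3  -2/3   -2 ]
  [ 0     0     0    7 ]
  [ 0     0     0  -23 ]
R2 := 1/7·R2
  [ 1  -2/3  -2/3   -2 ]
  [ 0     0     0    1 ]
  [ 0     0     0  -23 ]
R3 := R3 + 23·R2
  [ 1  -2/3  -2/3  -2 ]
  [ 0     0     0   1 ]
  [ 0     0     0   0 ]
R1 := R1 + 2·R2
  [ 1  -2/3  -2/3  0 ]
  [ 0     0     0  1 ]
  [ 0     0     0  0 ]
The reduced form has 2 nonzero rows.

rank = 2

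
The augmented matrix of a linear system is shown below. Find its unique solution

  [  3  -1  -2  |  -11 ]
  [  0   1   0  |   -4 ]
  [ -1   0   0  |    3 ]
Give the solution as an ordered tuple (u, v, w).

Multiply R1 by 1/3.
  [  1  -1/3  -2/3  |  -11/3 ]
  [  0     1     0  |     -4 ]
  [ -1     0     0  |      3 ]
Add R1 to R3.
  [ 1  -1/3  -2/3  |  -11/3 ]
  [ 0     1     0  |     -4 ]
  [ 0  -1/3  -2/3  |   -2/3 ]
Add 1/3 times R2 to R3.
  [ 1  -1/3  -2/3  |  -11/3 ]
  [ 0     1     0  |     -4 ]
  [ 0     0  -2/3  |     -2 ]
Multiply R3 by -3/2.
  [ 1  -1/3  -2/3  |  -11/3 ]
  [ 0     1     0  |     -4 ]
  [ 0     0     1  |      3 ]
Add 2/3 times R3 to R1.
  [ 1  -1/3  0  |  -5/3 ]
  [ 0     1  0  |    -4 ]
  [ 0     0  1  |     3 ]
Add 1/3 times R2 to R1.
  [ 1  0  0  |  -3 ]
  [ 0  1  0  |  -4 ]
  [ 0  0  1  |   3 ]
Reading off the last column: u = -3, v = -4, w = 3.

(-3, -4, 3)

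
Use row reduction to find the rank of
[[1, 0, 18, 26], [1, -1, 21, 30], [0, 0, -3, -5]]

rank = 3

ρ2 → ρ2 − ρ1
  [ 1   0  18  26 ]
  [ 0  -1   3   4 ]
  [ 0   0  -3  -5 ]
ρ2 → -1·ρ2
  [ 1  0  18  26 ]
  [ 0  1  -3  -4 ]
  [ 0  0  -3  -5 ]
ρ3 → -1/3·ρ3
  [ 1  0  18   26 ]
  [ 0  1  -3   -4 ]
  [ 0  0   1  5/3 ]
ρ2 → ρ2 + 3·ρ3
  [ 1  0  18   26 ]
  [ 0  1   0    1 ]
  [ 0  0   1  5/3 ]
ρ1 → ρ1 − 18·ρ3
  [ 1  0  0   -4 ]
  [ 0  1  0    1 ]
  [ 0  0  1  5/3 ]
The reduced form has 3 nonzero rows.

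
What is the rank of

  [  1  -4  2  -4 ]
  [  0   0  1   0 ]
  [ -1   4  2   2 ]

R3 → R3 + R1
  [ 1  -4  2  -4 ]
  [ 0   0  1   0 ]
  [ 0   0  4  -2 ]
R3 → R3 − 4·R2
  [ 1  -4  2  -4 ]
  [ 0   0  1   0 ]
  [ 0   0  0  -2 ]
R3 → -1/2·R3
  [ 1  -4  2  -4 ]
  [ 0   0  1   0 ]
  [ 0   0  0   1 ]
R1 → R1 + 4·R3
  [ 1  -4  2  0 ]
  [ 0   0  1  0 ]
  [ 0   0  0  1 ]
R1 → R1 − 2·R2
  [ 1  -4  0  0 ]
  [ 0   0  1  0 ]
  [ 0   0  0  1 ]
The reduced form has 3 nonzero rows.

rank = 3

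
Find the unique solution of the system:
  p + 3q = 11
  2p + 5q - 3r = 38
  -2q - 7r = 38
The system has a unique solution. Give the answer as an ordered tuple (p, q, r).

Form the augmented matrix and row-reduce:
  [ 1   3   0  |  11 ]
  [ 2   5  -3  |  38 ]
  [ 0  -2  -7  |  38 ]
ρ2 := ρ2 − 2·ρ1
  [ 1   3   0  |  11 ]
  [ 0  -1  -3  |  16 ]
  [ 0  -2  -7  |  38 ]
ρ2 := -1·ρ2
  [ 1   3   0  |   11 ]
  [ 0   1   3  |  -16 ]
  [ 0  -2  -7  |   38 ]
ρ3 := ρ3 + 2·ρ2
  [ 1  3   0  |   11 ]
  [ 0  1   3  |  -16 ]
  [ 0  0  -1  |    6 ]
ρ3 := -1·ρ3
  [ 1  3  0  |   11 ]
  [ 0  1  3  |  -16 ]
  [ 0  0  1  |   -6 ]
ρ2 := ρ2 − 3·ρ3
  [ 1  3  0  |  11 ]
  [ 0  1  0  |   2 ]
  [ 0  0  1  |  -6 ]
ρ1 := ρ1 − 3·ρ2
  [ 1  0  0  |   5 ]
  [ 0  1  0  |   2 ]
  [ 0  0  1  |  -6 ]
Reading off the last column: p = 5, q = 2, r = -6.

(5, 2, -6)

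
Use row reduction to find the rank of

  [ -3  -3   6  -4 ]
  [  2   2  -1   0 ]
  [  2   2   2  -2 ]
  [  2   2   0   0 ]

rank = 3

Multiply R1 by -1/3.
  [ 1  1  -2  4/3 ]
  [ 2  2  -1    0 ]
  [ 2  2   2   -2 ]
  [ 2  2   0    0 ]
Subtract 2 times R1 from R2.
  [ 1  1  -2   4/3 ]
  [ 0  0   3  -8/3 ]
  [ 2  2   2    -2 ]
  [ 2  2   0     0 ]
Subtract 2 times R1 from R3.
  [ 1  1  -2    4/3 ]
  [ 0  0   3   -8/3 ]
  [ 0  0   6  -14/3 ]
  [ 2  2   0      0 ]
Subtract 2 times R1 from R4.
  [ 1  1  -2    4/3 ]
  [ 0  0   3   -8/3 ]
  [ 0  0   6  -14/3 ]
  [ 0  0   4   -8/3 ]
Multiply R2 by 1/3.
  [ 1  1  -2    4/3 ]
  [ 0  0   1   -8/9 ]
  [ 0  0   6  -14/3 ]
  [ 0  0   4   -8/3 ]
Subtract 6 times R2 from R3.
  [ 1  1  -2   4/3 ]
  [ 0  0   1  -8/9 ]
  [ 0  0   0   2/3 ]
  [ 0  0   4  -8/3 ]
Subtract 4 times R2 from R4.
  [ 1  1  -2   4/3 ]
  [ 0  0   1  -8/9 ]
  [ 0  0   0   2/3 ]
  [ 0  0   0   8/9 ]
Multiply R3 by 3/2.
  [ 1  1  -2   4/3 ]
  [ 0  0   1  -8/9 ]
  [ 0  0   0     1 ]
  [ 0  0   0   8/9 ]
Subtract 8/9 times R3 from R4.
  [ 1  1  -2   4/3 ]
  [ 0  0   1  -8/9 ]
  [ 0  0   0     1 ]
  [ 0  0   0     0 ]
Add 8/9 times R3 to R2.
  [ 1  1  -2  4/3 ]
  [ 0  0   1    0 ]
  [ 0  0   0    1 ]
  [ 0  0   0    0 ]
Subtract 4/3 times R3 from R1.
  [ 1  1  -2  0 ]
  [ 0  0   1  0 ]
  [ 0  0   0  1 ]
  [ 0  0   0  0 ]
Add 2 times R2 to R1.
  [ 1  1  0  0 ]
  [ 0  0  1  0 ]
  [ 0  0  0  1 ]
  [ 0  0  0  0 ]
The reduced form has 3 nonzero rows.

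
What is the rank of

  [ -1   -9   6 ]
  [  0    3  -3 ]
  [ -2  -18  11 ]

rank = 3

Multiply R1 by -1.
  [  1    9  -6 ]
  [  0    3  -3 ]
  [ -2  -18  11 ]
Add 2 times R1 to R3.
  [ 1  9  -6 ]
  [ 0  3  -3 ]
  [ 0  0  -1 ]
Multiply R2 by 1/3.
  [ 1  9  -6 ]
  [ 0  1  -1 ]
  [ 0  0  -1 ]
Multiply R3 by -1.
  [ 1  9  -6 ]
  [ 0  1  -1 ]
  [ 0  0   1 ]
Add R3 to R2.
  [ 1  9  -6 ]
  [ 0  1   0 ]
  [ 0  0   1 ]
Add 6 times R3 to R1.
  [ 1  9  0 ]
  [ 0  1  0 ]
  [ 0  0  1 ]
Subtract 9 times R2 from R1.
  [ 1  0  0 ]
  [ 0  1  0 ]
  [ 0  0  1 ]
The reduced form has 3 nonzero rows.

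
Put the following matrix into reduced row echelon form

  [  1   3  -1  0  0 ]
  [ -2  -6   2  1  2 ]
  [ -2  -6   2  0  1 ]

R2 := R2 + 2·R1
  [  1   3  -1  0  0 ]
  [  0   0   0  1  2 ]
  [ -2  -6   2  0  1 ]
R3 := R3 + 2·R1
  [ 1  3  -1  0  0 ]
  [ 0  0   0  1  2 ]
  [ 0  0   0  0  1 ]
R2 := R2 − 2·R3
  [ 1  3  -1  0  0 ]
  [ 0  0   0  1  0 ]
  [ 0  0   0  0  1 ]

[[1, 3, -1, 0, 0], [0, 0, 0, 1, 0], [0, 0, 0, 0, 1]]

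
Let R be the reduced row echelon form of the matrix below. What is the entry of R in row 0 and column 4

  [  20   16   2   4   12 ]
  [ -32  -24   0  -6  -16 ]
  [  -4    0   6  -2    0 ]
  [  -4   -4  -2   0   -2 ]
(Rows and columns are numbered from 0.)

R1 → 1/20·R1
  [   1  4/5  1/10  1/5  3/5 ]
  [ -32  -24     0   -6  -16 ]
  [  -4    0     6   -2    0 ]
  [  -4   -4    -2    0   -2 ]
R2 → R2 + 32·R1
  [  1  4/5  1/10  1/5   3/5 ]
  [  0  8/5  16/5  2/5  16/5 ]
  [ -4    0     6   -2     0 ]
  [ -4   -4    -2    0    -2 ]
R3 → R3 + 4·R1
  [  1   4/5  1/10   1/5   3/5 ]
  [  0   8/5  16/5   2/5  16/5 ]
  [  0  16/5  32/5  -6/5  12/5 ]
  [ -4    -4    -2     0    -2 ]
R4 → R4 + 4·R1
  [ 1   4/5  1/10   1/5   3/5 ]
  [ 0   8/5  16/5   2/5  16/5 ]
  [ 0  16/5  32/5  -6/5  12/5 ]
  [ 0  -4/5  -8/5   4/5   2/5 ]
R2 → 5/8·R2
  [ 1   4/5  1/10   1/5   3/5 ]
  [ 0     1     2   1/4     2 ]
  [ 0  16/5  32/5  -6/5  12/5 ]
  [ 0  -4/5  -8/5   4/5   2/5 ]
R3 → R3 − 16/5·R2
  [ 1   4/5  1/10  1/5  3/5 ]
  [ 0     1     2  1/4    2 ]
  [ 0     0     0   -2   -4 ]
  [ 0  -4/5  -8/5  4/5  2/5 ]
R4 → R4 + 4/5·R2
  [ 1  4/5  1/10  1/5  3/5 ]
  [ 0    1     2  1/4    2 ]
  [ 0    0     0   -2   -4 ]
  [ 0    0     0    1    2 ]
R3 → -1/2·R3
  [ 1  4/5  1/10  1/5  3/5 ]
  [ 0    1     2  1/4    2 ]
  [ 0    0     0    1    2 ]
  [ 0    0     0    1    2 ]
R4 → R4 − R3
  [ 1  4/5  1/10  1/5  3/5 ]
  [ 0    1     2  1/4    2 ]
  [ 0    0     0    1    2 ]
  [ 0    0     0    0    0 ]
R2 → R2 − 1/4·R3
  [ 1  4/5  1/10  1/5  3/5 ]
  [ 0    1     2    0  3/2 ]
  [ 0    0     0    1    2 ]
  [ 0    0     0    0    0 ]
R1 → R1 − 1/5·R3
  [ 1  4/5  1/10  0  1/5 ]
  [ 0    1     2  0  3/2 ]
  [ 0    0     0  1    2 ]
  [ 0    0     0  0    0 ]
R1 → R1 − 4/5·R2
  [ 1  0  -3/2  0   -1 ]
  [ 0  1     2  0  3/2 ]
  [ 0  0     0  1    2 ]
  [ 0  0     0  0    0 ]

-1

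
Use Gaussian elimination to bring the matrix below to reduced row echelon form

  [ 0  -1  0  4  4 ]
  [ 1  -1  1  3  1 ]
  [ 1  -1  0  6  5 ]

[[1, 0, 0, 2, 1], [0, 1, 0, -4, -4], [0, 0, 1, -3, -4]]

ρ1 ↔ ρ2
  [ 1  -1  1  3  1 ]
  [ 0  -1  0  4  4 ]
  [ 1  -1  0  6  5 ]
ρ3 -> ρ3 − ρ1
  [ 1  -1   1  3  1 ]
  [ 0  -1   0  4  4 ]
  [ 0   0  -1  3  4 ]
ρ2 -> -1·ρ2
  [ 1  -1   1   3   1 ]
  [ 0   1   0  -4  -4 ]
  [ 0   0  -1   3   4 ]
ρ3 -> -1·ρ3
  [ 1  -1  1   3   1 ]
  [ 0   1  0  -4  -4 ]
  [ 0   0  1  -3  -4 ]
ρ1 -> ρ1 − ρ3
  [ 1  -1  0   6   5 ]
  [ 0   1  0  -4  -4 ]
  [ 0   0  1  -3  -4 ]
ρ1 -> ρ1 + ρ2
  [ 1  0  0   2   1 ]
  [ 0  1  0  -4  -4 ]
  [ 0  0  1  -3  -4 ]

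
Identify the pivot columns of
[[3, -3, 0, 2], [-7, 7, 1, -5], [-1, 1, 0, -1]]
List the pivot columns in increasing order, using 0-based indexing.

0, 2, 3

ρ1 ← 1/3·ρ1
  [  1  -1  0  2/3 ]
  [ -7   7  1   -5 ]
  [ -1   1  0   -1 ]
ρ2 ← ρ2 + 7·ρ1
  [  1  -1  0   2/3 ]
  [  0   0  1  -1/3 ]
  [ -1   1  0    -1 ]
ρ3 ← ρ3 + ρ1
  [ 1  -1  0   2/3 ]
  [ 0   0  1  -1/3 ]
  [ 0   0  0  -1/3 ]
ρ3 ← -3·ρ3
  [ 1  -1  0   2/3 ]
  [ 0   0  1  -1/3 ]
  [ 0   0  0     1 ]
ρ2 ← ρ2 + 1/3·ρ3
  [ 1  -1  0  2/3 ]
  [ 0   0  1    0 ]
  [ 0   0  0    1 ]
ρ1 ← ρ1 − 2/3·ρ3
  [ 1  -1  0  0 ]
  [ 0   0  1  0 ]
  [ 0   0  0  1 ]
Pivot columns are the columns containing a leading 1.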